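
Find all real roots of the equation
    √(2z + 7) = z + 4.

Square both sides: 2z + 7 = (z + 4)².
Expand and rearrange: z² + 6z + 9 = 0.
This gives the repeated root z = -3.
Check in the original equation:
  z = -3: √(1) = 1, while z + 4 = 1 — valid.

z = -3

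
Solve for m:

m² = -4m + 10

Rearrange to standard form: m² + 4m - 10 = 0.
Discriminant: (4)² − 4·1·(-10) = 56.
Quadratic formula: m = (-4 ± √56) / 2.
So m = -2 + √(14) ≈ 1.7417 or m = -√(14) - 2 ≈ -5.7417.

m = -5.7417 or m = 1.7417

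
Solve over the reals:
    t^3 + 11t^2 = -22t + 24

Rearrange: t^3 + 11t^2 + 22t - 24 = 0.
Possible rational roots are divisors of -24. Testing t = -4 gives 0, so (t + 4) is a factor.
Divide: t^3 + 11t^2 + 22t - 24 = (t + 4)(t^2 + 7t - 6).
Apply the quadratic formula to t^2 + 7t - 6 = 0: t = (-7 +/- sqrt(73))/2, i.e. t ~= 0.772 or t ~= -7.772.

t = -7.772 or t = -4 or t = 0.772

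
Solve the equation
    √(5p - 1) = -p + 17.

p = 10

Square both sides: 5p - 1 = (-p + 17)².
Expand and rearrange: p² - 39p + 290 = 0.
Solving gives p = 29 or p = 10.
Check each candidate in the original equation:
  p = 29: √(144) = 12, while -p + 17 = -12 — extraneous.
  p = 10: √(49) = 7, while -p + 17 = 7 — valid.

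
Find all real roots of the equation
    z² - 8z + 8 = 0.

z = 1.1716 or z = 6.8284

Discriminant: (-8)² − 4·1·8 = 32.
Quadratic formula: z = (8 ± √32) / 2.
So z = 2·√(2) + 4 ≈ 6.8284 or z = 4 - 2·√(2) ≈ 1.1716.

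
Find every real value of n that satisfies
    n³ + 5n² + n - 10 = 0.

Possible rational roots are divisors of -10. Testing n = -2 gives 0, so (n + 2) is a factor.
Divide: n³ + 5n² + n - 10 = (n + 2)(n² + 3n - 5).
Apply the quadratic formula to n² + 3n - 5 = 0: n = (-3 ± √29)/2, i.e. n ≈ 1.1926 or n ≈ -4.1926.

n = -4.1926 or n = -2 or n = 1.1926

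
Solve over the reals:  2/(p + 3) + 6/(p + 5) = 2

Multiply both sides by (p + 3)(p + 5):
2(p + 5) + 6(p + 3) = 2(p + 3)(p + 5).
Expand and collect terms: 2p² + 8p + 2 = 0.
By the quadratic formula, p = (-8 ± √48) / 4, so p ≈ -0.2679 or p ≈ -3.7321.
Neither value makes a denominator zero (p ≠ -3, p ≠ -5), so both are valid.

p = -3.7321 or p = -0.2679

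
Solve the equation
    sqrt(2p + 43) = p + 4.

Square both sides: 2p + 43 = (p + 4)^2.
Expand and rearrange: p^2 + 6p - 27 = 0.
Solving gives p = 3 or p = -9.
Check each candidate in the original equation:
  p = 3: sqrt(49) = 7, while p + 4 = 7 — valid.
  p = -9: sqrt(25) = 5, while p + 4 = -5 — extraneous.

p = 3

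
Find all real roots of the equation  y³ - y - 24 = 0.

Possible rational roots are divisors of -24. Testing y = 3 gives 0, so (y - 3) is a factor.
Divide: y³ - y - 24 = (y - 3)(y² + 3y + 8).
The quadratic y² + 3y + 8 has discriminant -23 < 0, so no further real roots.

y = 3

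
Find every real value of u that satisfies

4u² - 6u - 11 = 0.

Discriminant: (-6)² − 4·4·(-11) = 212.
Quadratic formula: u = (6 ± √212) / 8.
So u = 3/4 + √(53)/4 ≈ 2.57 or u = 3/4 - √(53)/4 ≈ -1.07.

u = -1.07 or u = 2.57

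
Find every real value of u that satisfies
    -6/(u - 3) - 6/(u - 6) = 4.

u = 0.8787 or u = 5.1213

Multiply both sides by (u - 3)(u - 6):
-6(u - 6) - 6(u - 3) = 4(u - 3)(u - 6).
Expand and collect terms: 4u² - 24u + 18 = 0.
By the quadratic formula, u = (24 ± √288) / 8, so u ≈ 5.1213 or u ≈ 0.8787.
Neither value makes a denominator zero (u ≠ 3, u ≠ 6), so both are valid.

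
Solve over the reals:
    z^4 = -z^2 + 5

Let u = z^2. The equation becomes u^2 + u - 5 = 0.
By the quadratic formula, u = -1/2 + sqrt(21)/2 or u = -sqrt(21)/2 - 1/2.
z^2 = -1/2 + sqrt(21)/2 gives z = +/-sqrt(-1/2 + sqrt(21)/2) ~= +/-1.3384.
z^2 = -sqrt(21)/2 - 1/2 < 0 has no real solution.

z = -1.3384 or z = 1.3384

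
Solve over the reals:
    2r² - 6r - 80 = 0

r = -5 or r = 8

Factor: 2(r + 5)(r - 8) = 0.
So r = -5 or r = 8.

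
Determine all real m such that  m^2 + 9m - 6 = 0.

Discriminant: (9)^2 - 4*1*(-6) = 105.
Quadratic formula: m = (-9 +/- sqrt(105)) / 2.
So m = -9/2 + sqrt(105)/2 ~= 0.6235 or m = -sqrt(105)/2 - 9/2 ~= -9.6235.

m = -9.6235 or m = 0.6235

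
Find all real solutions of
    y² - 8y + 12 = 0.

Factor: (y - 6)(y - 2) = 0.
So y = 6 or y = 2.

y = 2 or y = 6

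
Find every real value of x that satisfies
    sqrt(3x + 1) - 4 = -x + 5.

x = 5

Isolate the radical: sqrt(3x + 1) = -x + 9.
Square both sides: 3x + 1 = (-x + 9)^2.
Expand and rearrange: x^2 - 21x + 80 = 0.
Solving gives x = 16 or x = 5.
Check each candidate in the original equation:
  x = 16: sqrt(49) = 7, while -x + 9 = -7 — extraneous.
  x = 5: sqrt(16) = 4, while -x + 9 = 4 — valid.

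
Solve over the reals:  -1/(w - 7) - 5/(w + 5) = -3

w = -3.3852 or w = 7.3852

Multiply both sides by (w - 7)(w + 5):
-(w + 5) - 5(w - 7) = -3(w - 7)(w + 5).
Expand and collect terms: -3w^2 + 12w + 75 = 0.
By the quadratic formula, w = (-12 +/- sqrt(1044)) / -6, so w ~= -3.3852 or w ~= 7.3852.
Neither value makes a denominator zero (w != 7, w != -5), so both are valid.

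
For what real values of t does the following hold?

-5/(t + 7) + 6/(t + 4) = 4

Multiply both sides by (t + 7)(t + 4):
-5(t + 4) + 6(t + 7) = 4(t + 7)(t + 4).
Expand and collect terms: 4t^2 + 43t + 90 = 0.
By the quadratic formula, t = (-43 +/- sqrt(409)) / 8, so t ~= -2.847 or t ~= -7.903.
Neither value makes a denominator zero (t != -7, t != -4), so both are valid.

t = -7.903 or t = -2.847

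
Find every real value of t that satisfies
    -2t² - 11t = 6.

Rearrange to standard form: -2t² - 11t - 6 = 0.
Discriminant: (-11)² − 4·(-2)·(-6) = 73.
Quadratic formula: t = (11 ± √73) / (-4).
So t = -11/4 - √(73)/4 ≈ -4.886 or t = -11/4 + √(73)/4 ≈ -0.614.

t = -4.886 or t = -0.614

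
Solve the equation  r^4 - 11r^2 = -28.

r = -2.6458 or r = -2 or r = 2 or r = 2.6458

Let u = r^2. The equation becomes u^2 - 11u + 28 = 0.
Factor: (u - 4)(u - 7) = 0, so u = 4 or u = 7.
r^2 = 4 gives r = +/-2.
r^2 = 7 gives r = +/-sqrt(7) ~= +/-2.6458.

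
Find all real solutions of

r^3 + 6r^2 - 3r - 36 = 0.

Possible rational roots are divisors of -36. Testing r = -3 gives 0, so (r + 3) is a factor.
Divide: r^3 + 6r^2 - 3r - 36 = (r + 3)(r^2 + 3r - 12).
Apply the quadratic formula to r^2 + 3r - 12 = 0: r = (-3 +/- sqrt(57))/2, i.e. r ~= 2.2749 or r ~= -5.2749.

r = -5.2749 or r = -3 or r = 2.2749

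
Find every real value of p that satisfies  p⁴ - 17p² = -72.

Let u = p². The equation becomes u² - 17u + 72 = 0.
Factor: (u - 9)(u - 8) = 0, so u = 9 or u = 8.
p² = 9 gives p = ±3.
p² = 8 gives p = ±2·√(2) ≈ ±2.8284.

p = -3 or p = -2.8284 or p = 2.8284 or p = 3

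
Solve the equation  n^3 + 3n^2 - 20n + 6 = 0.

n = -6.3166 or n = 0.3166 or n = 3

Possible rational roots are divisors of 6. Testing n = 3 gives 0, so (n - 3) is a factor.
Divide: n^3 + 3n^2 - 20n + 6 = (n - 3)(n^2 + 6n - 2).
Apply the quadratic formula to n^2 + 6n - 2 = 0: n = (-6 +/- sqrt(44))/2, i.e. n ~= 0.3166 or n ~= -6.3166.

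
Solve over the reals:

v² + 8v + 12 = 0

Factor: (v + 6)(v + 2) = 0.
So v = -6 or v = -2.

v = -6 or v = -2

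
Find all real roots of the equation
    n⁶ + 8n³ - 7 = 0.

n = -2.0642 or n = 0.9267

Let u = n³. The equation becomes u² + 8u - 7 = 0.
By the quadratic formula, u = -4 + √(23) or u = -√(23) - 4.
n³ = -4 + √(23) gives n = ∛(-4 + √(23)) ≈ 0.9267.
n³ = -√(23) - 4 gives n = -∛(4 + √(23)) ≈ -2.0642.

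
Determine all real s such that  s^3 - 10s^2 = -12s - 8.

s = -0.4721 or s = 2 or s = 8.4721

Rearrange: s^3 - 10s^2 + 12s + 8 = 0.
Possible rational roots are divisors of 8. Testing s = 2 gives 0, so (s - 2) is a factor.
Divide: s^3 - 10s^2 + 12s + 8 = (s - 2)(s^2 - 8s - 4).
Apply the quadratic formula to s^2 - 8s - 4 = 0: s = (8 +/- sqrt(80))/2, i.e. s ~= 8.4721 or s ~= -0.4721.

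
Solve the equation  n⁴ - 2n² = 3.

n = -1.7321 or n = 1.7321

Let u = n². The equation becomes u² - 2u - 3 = 0.
Factor: (u + 1)(u - 3) = 0, so u = -1 or u = 3.
n² = -1 < 0 has no real solution.
n² = 3 gives n = ±√(3) ≈ ±1.7321.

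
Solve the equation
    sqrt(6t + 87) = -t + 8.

t = -1

Square both sides: 6t + 87 = (-t + 8)^2.
Expand and rearrange: t^2 - 22t - 23 = 0.
Solving gives t = 23 or t = -1.
Check each candidate in the original equation:
  t = 23: sqrt(225) = 15, while -t + 8 = -15 — extraneous.
  t = -1: sqrt(81) = 9, while -t + 8 = 9 — valid.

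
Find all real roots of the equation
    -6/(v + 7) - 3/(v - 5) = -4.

Multiply both sides by (v + 7)(v - 5):
-6(v - 5) - 3(v + 7) = -4(v + 7)(v - 5).
Expand and collect terms: -4v^2 + v + 131 = 0.
By the quadratic formula, v = (-1 +/- sqrt(2097)) / -8, so v ~= -5.5991 or v ~= 5.8491.
Neither value makes a denominator zero (v != -7, v != 5), so both are valid.

v = -5.5991 or v = 5.8491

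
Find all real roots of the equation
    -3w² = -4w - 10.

Rearrange to standard form: -3w² + 4w + 10 = 0.
Discriminant: (4)² − 4·(-3)·10 = 136.
Quadratic formula: w = (-4 ± √136) / (-6).
So w = 2/3 - √(34)/3 ≈ -1.277 or w = 2/3 + √(34)/3 ≈ 2.6103.

w = -1.277 or w = 2.6103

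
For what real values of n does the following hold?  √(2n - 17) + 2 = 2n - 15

Isolate the radical: √(2n - 17) = 2n - 17.
Square both sides: 2n - 17 = (2n - 17)².
Expand and rearrange: 4n² - 70n + 306 = 0.
Solving gives n = 9 or n = 8.5.
Check each candidate in the original equation:
  n = 9: √(1) = 1, while 2n - 17 = 1 — valid.
  n = 8.5: √(0) = 0, while 2n - 17 = 0 — valid.

n = 8.5 or n = 9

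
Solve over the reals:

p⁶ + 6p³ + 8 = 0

p = -1.5874 or p = -1.2599

Let u = p³. The equation becomes u² + 6u + 8 = 0.
Factor: (u + 2)(u + 4) = 0, so u = -2 or u = -4.
p³ = -2 gives p = -∛(2) ≈ -1.2599.
p³ = -4 gives p = -∛(4) ≈ -1.5874.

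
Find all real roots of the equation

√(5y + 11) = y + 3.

y = -2 or y = 1

Square both sides: 5y + 11 = (y + 3)².
Expand and rearrange: y² + y - 2 = 0.
Solving gives y = 1 or y = -2.
Check each candidate in the original equation:
  y = 1: √(16) = 4, while y + 3 = 4 — valid.
  y = -2: √(1) = 1, while y + 3 = 1 — valid.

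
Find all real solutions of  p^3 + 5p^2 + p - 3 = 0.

p = -4.6458 or p = -1 or p = 0.6458

Possible rational roots are divisors of -3. Testing p = -1 gives 0, so (p + 1) is a factor.
Divide: p^3 + 5p^2 + p - 3 = (p + 1)(p^2 + 4p - 3).
Apply the quadratic formula to p^2 + 4p - 3 = 0: p = (-4 +/- sqrt(28))/2, i.e. p ~= 0.6458 or p ~= -4.6458.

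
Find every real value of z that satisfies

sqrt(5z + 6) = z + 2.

z = -1 or z = 2

Square both sides: 5z + 6 = (z + 2)^2.
Expand and rearrange: z^2 - z - 2 = 0.
Solving gives z = 2 or z = -1.
Check each candidate in the original equation:
  z = 2: sqrt(16) = 4, while z + 2 = 4 — valid.
  z = -1: sqrt(1) = 1, while z + 2 = 1 — valid.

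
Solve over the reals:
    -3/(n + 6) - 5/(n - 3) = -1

n = -4.2268 or n = 9.2268

Multiply both sides by (n + 6)(n - 3):
-3(n - 3) - 5(n + 6) = -(n + 6)(n - 3).
Expand and collect terms: -n² + 5n + 39 = 0.
By the quadratic formula, n = (-5 ± √181) / -2, so n ≈ -4.2268 or n ≈ 9.2268.
Neither value makes a denominator zero (n ≠ -6, n ≠ 3), so both are valid.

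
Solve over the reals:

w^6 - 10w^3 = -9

w = 1 or w = 2.0801

Let u = w^3. The equation becomes u^2 - 10u + 9 = 0.
Factor: (u - 9)(u - 1) = 0, so u = 9 or u = 1.
w^3 = 9 gives w = (9)^(1/3) ~= 2.0801.
w^3 = 1 gives w = 1.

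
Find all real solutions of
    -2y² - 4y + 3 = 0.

y = -2.5811 or y = 0.5811

Discriminant: (-4)² − 4·(-2)·3 = 40.
Quadratic formula: y = (4 ± √40) / (-4).
So y = -√(10)/2 - 1 ≈ -2.5811 or y = -1 + √(10)/2 ≈ 0.5811.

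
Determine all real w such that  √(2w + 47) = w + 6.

w = 1

Square both sides: 2w + 47 = (w + 6)².
Expand and rearrange: w² + 10w - 11 = 0.
Solving gives w = 1 or w = -11.
Check each candidate in the original equation:
  w = 1: √(49) = 7, while w + 6 = 7 — valid.
  w = -11: √(25) = 5, while w + 6 = -5 — extraneous.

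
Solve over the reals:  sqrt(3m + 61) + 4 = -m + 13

m = 1

Isolate the radical: sqrt(3m + 61) = -m + 9.
Square both sides: 3m + 61 = (-m + 9)^2.
Expand and rearrange: m^2 - 21m + 20 = 0.
Solving gives m = 20 or m = 1.
Check each candidate in the original equation:
  m = 20: sqrt(121) = 11, while -m + 9 = -11 — extraneous.
  m = 1: sqrt(64) = 8, while -m + 9 = 8 — valid.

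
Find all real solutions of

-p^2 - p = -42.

Bring every term to one side: -p^2 - p + 42 = 0.
Factor: -1(p + 7)(p - 6) = 0.
So p = -7 or p = 6.

p = -7 or p = 6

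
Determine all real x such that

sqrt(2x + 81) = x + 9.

x = 0

Square both sides: 2x + 81 = (x + 9)^2.
Expand and rearrange: x^2 + 16x = 0.
Solving gives x = 0 or x = -16.
Check each candidate in the original equation:
  x = 0: sqrt(81) = 9, while x + 9 = 9 — valid.
  x = -16: sqrt(49) = 7, while x + 9 = -7 — extraneous.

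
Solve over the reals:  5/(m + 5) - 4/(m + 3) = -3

Multiply both sides by (m + 5)(m + 3):
5(m + 3) - 4(m + 5) = -3(m + 5)(m + 3).
Expand and collect terms: -3m^2 - 25m - 40 = 0.
By the quadratic formula, m = (25 +/- sqrt(145)) / -6, so m ~= -6.1736 or m ~= -2.1597.
Neither value makes a denominator zero (m != -5, m != -3), so both are valid.

m = -6.1736 or m = -2.1597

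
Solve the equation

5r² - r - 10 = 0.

Discriminant: (-1)² − 4·5·(-10) = 201.
Quadratic formula: r = (1 ± √201) / 10.
So r = 1/10 + √(201)/10 ≈ 1.5177 or r = 1/10 - √(201)/10 ≈ -1.3177.

r = -1.3177 or r = 1.5177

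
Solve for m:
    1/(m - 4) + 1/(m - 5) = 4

Multiply both sides by (m - 4)(m - 5):
(m - 5) + (m - 4) = 4(m - 4)(m - 5).
Expand and collect terms: 4m² - 38m + 89 = 0.
By the quadratic formula, m = (38 ± √20) / 8, so m ≈ 5.309 or m ≈ 4.191.
Neither value makes a denominator zero (m ≠ 4, m ≠ 5), so both are valid.

m = 4.191 or m = 5.309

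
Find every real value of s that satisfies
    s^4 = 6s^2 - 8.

Let u = s^2. The equation becomes u^2 - 6u + 8 = 0.
Factor: (u - 4)(u - 2) = 0, so u = 4 or u = 2.
s^2 = 4 gives s = +/-2.
s^2 = 2 gives s = +/-sqrt(2) ~= +/-1.4142.

s = -2 or s = -1.4142 or s = 1.4142 or s = 2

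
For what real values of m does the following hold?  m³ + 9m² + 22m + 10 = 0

Possible rational roots are divisors of 10. Testing m = -5 gives 0, so (m + 5) is a factor.
Divide: m³ + 9m² + 22m + 10 = (m + 5)(m² + 4m + 2).
Apply the quadratic formula to m² + 4m + 2 = 0: m = (-4 ± √8)/2, i.e. m ≈ -0.5858 or m ≈ -3.4142.

m = -5 or m = -3.4142 or m = -0.5858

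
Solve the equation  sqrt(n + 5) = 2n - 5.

n = 4

Square both sides: n + 5 = (2n - 5)^2.
Expand and rearrange: 4n^2 - 21n + 20 = 0.
Solving gives n = 4 or n = 1.25.
Check each candidate in the original equation:
  n = 4: sqrt(9) = 3, while 2n - 5 = 3 — valid.
  n = 1.25: sqrt(6.25) = 2.5, while 2n - 5 = -2.5 — extraneous.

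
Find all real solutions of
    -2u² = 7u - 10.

Rearrange to standard form: -2u² - 7u + 10 = 0.
Discriminant: (-7)² − 4·(-2)·10 = 129.
Quadratic formula: u = (7 ± √129) / (-4).
So u = -√(129)/4 - 7/4 ≈ -4.5895 or u = -7/4 + √(129)/4 ≈ 1.0895.

u = -4.5895 or u = 1.0895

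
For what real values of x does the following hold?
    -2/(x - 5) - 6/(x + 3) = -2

x = -0.4641 or x = 6.4641

Multiply both sides by (x - 5)(x + 3):
-2(x + 3) - 6(x - 5) = -2(x - 5)(x + 3).
Expand and collect terms: -2x^2 + 12x + 6 = 0.
By the quadratic formula, x = (-12 +/- sqrt(192)) / -4, so x ~= -0.4641 or x ~= 6.4641.
Neither value makes a denominator zero (x != 5, x != -3), so both are valid.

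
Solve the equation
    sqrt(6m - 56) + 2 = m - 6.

m = 10 or m = 12

Isolate the radical: sqrt(6m - 56) = m - 8.
Square both sides: 6m - 56 = (m - 8)^2.
Expand and rearrange: m^2 - 22m + 120 = 0.
Solving gives m = 12 or m = 10.
Check each candidate in the original equation:
  m = 12: sqrt(16) = 4, while m - 8 = 4 — valid.
  m = 10: sqrt(4) = 2, while m - 8 = 2 — valid.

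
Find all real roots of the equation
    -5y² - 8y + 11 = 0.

y = -2.4852 or y = 0.8852

Discriminant: (-8)² − 4·(-5)·11 = 284.
Quadratic formula: y = (8 ± √284) / (-10).
So y = -√(71)/5 - 4/5 ≈ -2.4852 or y = -4/5 + √(71)/5 ≈ 0.8852.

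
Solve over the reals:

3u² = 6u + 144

Bring every term to one side: 3u² - 6u - 144 = 0.
Factor: 3(u + 6)(u - 8) = 0.
So u = -6 or u = 8.

u = -6 or u = 8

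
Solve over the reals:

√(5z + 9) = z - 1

z = 8

Square both sides: 5z + 9 = (z - 1)².
Expand and rearrange: z² - 7z - 8 = 0.
Solving gives z = 8 or z = -1.
Check each candidate in the original equation:
  z = 8: √(49) = 7, while z - 1 = 7 — valid.
  z = -1: √(4) = 2, while z - 1 = -2 — extraneous.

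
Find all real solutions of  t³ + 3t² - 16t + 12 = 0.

Possible rational roots are divisors of 12. Testing t = 1 gives 0, so (t - 1) is a factor.
Divide: t³ + 3t² - 16t + 12 = (t - 1)(t² + 4t - 12).
Factor the quadratic: t = 2 or t = -6.

t = -6 or t = 1 or t = 2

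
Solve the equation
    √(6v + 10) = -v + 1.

v = -1

Square both sides: 6v + 10 = (-v + 1)².
Expand and rearrange: v² - 8v - 9 = 0.
Solving gives v = 9 or v = -1.
Check each candidate in the original equation:
  v = 9: √(64) = 8, while -v + 1 = -8 — extraneous.
  v = -1: √(4) = 2, while -v + 1 = 2 — valid.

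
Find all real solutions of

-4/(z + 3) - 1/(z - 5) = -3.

z = -1.7296 or z = 5.3963

Multiply both sides by (z + 3)(z - 5):
-4(z - 5) - (z + 3) = -3(z + 3)(z - 5).
Expand and collect terms: -3z^2 + 11z + 28 = 0.
By the quadratic formula, z = (-11 +/- sqrt(457)) / -6, so z ~= -1.7296 or z ~= 5.3963.
Neither value makes a denominator zero (z != -3, z != 5), so both are valid.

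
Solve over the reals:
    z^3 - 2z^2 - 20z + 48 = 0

Possible rational roots are divisors of 48. Testing z = 4 gives 0, so (z - 4) is a factor.
Divide: z^3 - 2z^2 - 20z + 48 = (z - 4)(z^2 + 2z - 12).
Apply the quadratic formula to z^2 + 2z - 12 = 0: z = (-2 +/- sqrt(52))/2, i.e. z ~= 2.6056 or z ~= -4.6056.

z = -4.6056 or z = 2.6056 or z = 4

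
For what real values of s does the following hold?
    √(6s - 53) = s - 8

s = 9 or s = 13

Square both sides: 6s - 53 = (s - 8)².
Expand and rearrange: s² - 22s + 117 = 0.
Solving gives s = 13 or s = 9.
Check each candidate in the original equation:
  s = 13: √(25) = 5, while s - 8 = 5 — valid.
  s = 9: √(1) = 1, while s - 8 = 1 — valid.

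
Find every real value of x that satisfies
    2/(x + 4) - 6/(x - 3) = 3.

x = -3 or x = 0.6667

Multiply both sides by (x + 4)(x - 3):
2(x - 3) - 6(x + 4) = 3(x + 4)(x - 3).
Expand and collect terms: 3x² + 7x - 6 = 0.
Factor or apply the quadratic formula: x = 0.6667 or x = -3.
Neither value makes a denominator zero (x ≠ -4, x ≠ 3), so both are valid.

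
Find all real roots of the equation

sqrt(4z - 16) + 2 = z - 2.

z = 4 or z = 8

Isolate the radical: sqrt(4z - 16) = z - 4.
Square both sides: 4z - 16 = (z - 4)^2.
Expand and rearrange: z^2 - 12z + 32 = 0.
Solving gives z = 8 or z = 4.
Check each candidate in the original equation:
  z = 8: sqrt(16) = 4, while z - 4 = 4 — valid.
  z = 4: sqrt(0) = 0, while z - 4 = 0 — valid.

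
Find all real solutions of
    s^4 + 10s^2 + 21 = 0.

Let u = s^2. The equation becomes u^2 + 10u + 21 = 0.
Factor: (u + 3)(u + 7) = 0, so u = -3 or u = -7.
s^2 = -3 < 0 has no real solution.
s^2 = -7 < 0 has no real solution.

No real solutions.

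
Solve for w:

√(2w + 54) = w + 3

Square both sides: 2w + 54 = (w + 3)².
Expand and rearrange: w² + 4w - 45 = 0.
Solving gives w = 5 or w = -9.
Check each candidate in the original equation:
  w = 5: √(64) = 8, while w + 3 = 8 — valid.
  w = -9: √(36) = 6, while w + 3 = -6 — extraneous.

w = 5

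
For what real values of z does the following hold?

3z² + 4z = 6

z = -2.2301 or z = 0.8968

Rearrange to standard form: 3z² + 4z - 6 = 0.
Discriminant: (4)² − 4·3·(-6) = 88.
Quadratic formula: z = (-4 ± √88) / 6.
So z = -2/3 + √(22)/3 ≈ 0.8968 or z = -√(22)/3 - 2/3 ≈ -2.2301.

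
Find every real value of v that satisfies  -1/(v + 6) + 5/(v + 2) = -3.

v = -5.3333 or v = -4

Multiply both sides by (v + 6)(v + 2):
-(v + 2) + 5(v + 6) = -3(v + 6)(v + 2).
Expand and collect terms: -3v^2 - 28v - 64 = 0.
Factor or apply the quadratic formula: v = -5.3333 or v = -4.
Neither value makes a denominator zero (v != -6, v != -2), so both are valid.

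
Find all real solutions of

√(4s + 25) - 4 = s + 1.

Isolate the radical: √(4s + 25) = s + 5.
Square both sides: 4s + 25 = (s + 5)².
Expand and rearrange: s² + 6s = 0.
Solving gives s = 0 or s = -6.
Check each candidate in the original equation:
  s = 0: √(25) = 5, while s + 5 = 5 — valid.
  s = -6: √(1) = 1, while s + 5 = -1 — extraneous.

s = 0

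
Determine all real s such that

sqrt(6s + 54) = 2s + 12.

s = -3

Square both sides: 6s + 54 = (2s + 12)^2.
Expand and rearrange: 4s^2 + 42s + 90 = 0.
Solving gives s = -3 or s = -7.5.
Check each candidate in the original equation:
  s = -3: sqrt(36) = 6, while 2s + 12 = 6 — valid.
  s = -7.5: sqrt(9) = 3, while 2s + 12 = -3 — extraneous.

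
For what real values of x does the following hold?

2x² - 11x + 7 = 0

x = 0.7344 or x = 4.7656

Discriminant: (-11)² − 4·2·7 = 65.
Quadratic formula: x = (11 ± √65) / 4.
So x = √(65)/4 + 11/4 ≈ 4.7656 or x = 11/4 - √(65)/4 ≈ 0.7344.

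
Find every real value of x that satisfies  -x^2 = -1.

x = -1 or x = 1

Bring every term to one side: -x^2 + 1 = 0.
Factor: -1(x + 1)(x - 1) = 0.
So x = -1 or x = 1.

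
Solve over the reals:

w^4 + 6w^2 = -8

Let u = w^2. The equation becomes u^2 + 6u + 8 = 0.
Factor: (u + 4)(u + 2) = 0, so u = -4 or u = -2.
w^2 = -4 < 0 has no real solution.
w^2 = -2 < 0 has no real solution.

No real solutions.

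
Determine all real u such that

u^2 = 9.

Bring every term to one side: u^2 - 9 = 0.
Factor: (u + 3)(u - 3) = 0.
So u = -3 or u = 3.

u = -3 or u = 3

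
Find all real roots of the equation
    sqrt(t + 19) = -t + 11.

Square both sides: t + 19 = (-t + 11)^2.
Expand and rearrange: t^2 - 23t + 102 = 0.
Solving gives t = 17 or t = 6.
Check each candidate in the original equation:
  t = 17: sqrt(36) = 6, while -t + 11 = -6 — extraneous.
  t = 6: sqrt(25) = 5, while -t + 11 = 5 — valid.

t = 6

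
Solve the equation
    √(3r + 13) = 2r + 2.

r = 1

Square both sides: 3r + 13 = (2r + 2)².
Expand and rearrange: 4r² + 5r - 9 = 0.
Solving gives r = 1 or r = -2.25.
Check each candidate in the original equation:
  r = 1: √(16) = 4, while 2r + 2 = 4 — valid.
  r = -2.25: √(6.25) = 2.5, while 2r + 2 = -2.5 — extraneous.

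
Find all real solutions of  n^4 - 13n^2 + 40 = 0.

Let u = n^2. The equation becomes u^2 - 13u + 40 = 0.
Factor: (u - 5)(u - 8) = 0, so u = 5 or u = 8.
n^2 = 5 gives n = +/-sqrt(5) ~= +/-2.2361.
n^2 = 8 gives n = +/-2*sqrt(2) ~= +/-2.8284.

n = -2.8284 or n = -2.2361 or n = 2.2361 or n = 2.8284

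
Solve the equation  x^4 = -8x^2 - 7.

No real solutions.

Let u = x^2. The equation becomes u^2 + 8u + 7 = 0.
Factor: (u + 1)(u + 7) = 0, so u = -1 or u = -7.
x^2 = -1 < 0 has no real solution.
x^2 = -7 < 0 has no real solution.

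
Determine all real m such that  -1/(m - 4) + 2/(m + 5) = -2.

Multiply both sides by (m - 4)(m + 5):
-(m + 5) + 2(m - 4) = -2(m - 4)(m + 5).
Expand and collect terms: -2m^2 - 3m + 53 = 0.
By the quadratic formula, m = (3 +/- sqrt(433)) / -4, so m ~= -5.9522 or m ~= 4.4522.
Neither value makes a denominator zero (m != 4, m != -5), so both are valid.

m = -5.9522 or m = 4.4522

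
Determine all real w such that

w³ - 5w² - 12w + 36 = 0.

w = -3 or w = 2 or w = 6

Possible rational roots are divisors of 36. Testing w = -3 gives 0, so (w + 3) is a factor.
Divide: w³ - 5w² - 12w + 36 = (w + 3)(w² - 8w + 12).
Factor the quadratic: w = 6 or w = 2.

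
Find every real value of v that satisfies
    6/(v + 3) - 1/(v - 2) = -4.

v = -4.444 or v = 2.194

Multiply both sides by (v + 3)(v - 2):
6(v - 2) - (v + 3) = -4(v + 3)(v - 2).
Expand and collect terms: -4v² - 9v + 39 = 0.
By the quadratic formula, v = (9 ± √705) / -8, so v ≈ -4.444 or v ≈ 2.194.
Neither value makes a denominator zero (v ≠ -3, v ≠ 2), so both are valid.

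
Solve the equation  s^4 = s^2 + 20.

s = -2.2361 or s = 2.2361

Let u = s^2. The equation becomes u^2 - u - 20 = 0.
Factor: (u - 5)(u + 4) = 0, so u = 5 or u = -4.
s^2 = 5 gives s = +/-sqrt(5) ~= +/-2.2361.
s^2 = -4 < 0 has no real solution.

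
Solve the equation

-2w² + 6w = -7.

w = -0.8979 or w = 3.8979

Rearrange to standard form: -2w² + 6w + 7 = 0.
Discriminant: (6)² − 4·(-2)·7 = 92.
Quadratic formula: w = (-6 ± √92) / (-4).
So w = 3/2 - √(23)/2 ≈ -0.8979 or w = 3/2 + √(23)/2 ≈ 3.8979.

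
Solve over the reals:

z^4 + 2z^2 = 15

z = -1.7321 or z = 1.7321

Let u = z^2. The equation becomes u^2 + 2u - 15 = 0.
Factor: (u - 3)(u + 5) = 0, so u = 3 or u = -5.
z^2 = 3 gives z = +/-sqrt(3) ~= +/-1.7321.
z^2 = -5 < 0 has no real solution.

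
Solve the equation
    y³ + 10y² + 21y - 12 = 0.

y = -6.4641 or y = -4 or y = 0.4641

Possible rational roots are divisors of -12. Testing y = -4 gives 0, so (y + 4) is a factor.
Divide: y³ + 10y² + 21y - 12 = (y + 4)(y² + 6y - 3).
Apply the quadratic formula to y² + 6y - 3 = 0: y = (-6 ± √48)/2, i.e. y ≈ 0.4641 or y ≈ -6.4641.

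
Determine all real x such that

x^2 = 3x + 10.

x = -2 or x = 5

Bring every term to one side: x^2 - 3x - 10 = 0.
Factor: (x + 2)(x - 5) = 0.
So x = -2 or x = 5.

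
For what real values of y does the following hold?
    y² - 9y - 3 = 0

Discriminant: (-9)² − 4·1·(-3) = 93.
Quadratic formula: y = (9 ± √93) / 2.
So y = 9/2 + √(93)/2 ≈ 9.3218 or y = 9/2 - √(93)/2 ≈ -0.3218.

y = -0.3218 or y = 9.3218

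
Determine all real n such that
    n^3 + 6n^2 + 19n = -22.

Rearrange: n^3 + 6n^2 + 19n + 22 = 0.
Possible rational roots are divisors of 22. Testing n = -2 gives 0, so (n + 2) is a factor.
Divide: n^3 + 6n^2 + 19n + 22 = (n + 2)(n^2 + 4n + 11).
The quadratic n^2 + 4n + 11 has discriminant -28 < 0, so no further real roots.

n = -2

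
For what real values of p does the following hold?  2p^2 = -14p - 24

p = -4 or p = -3

Bring every term to one side: 2p^2 + 14p + 24 = 0.
Factor: 2(p + 4)(p + 3) = 0.
So p = -4 or p = -3.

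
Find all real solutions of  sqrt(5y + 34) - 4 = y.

y = 3

Isolate the radical: sqrt(5y + 34) = y + 4.
Square both sides: 5y + 34 = (y + 4)^2.
Expand and rearrange: y^2 + 3y - 18 = 0.
Solving gives y = 3 or y = -6.
Check each candidate in the original equation:
  y = 3: sqrt(49) = 7, while y + 4 = 7 — valid.
  y = -6: sqrt(4) = 2, while y + 4 = -2 — extraneous.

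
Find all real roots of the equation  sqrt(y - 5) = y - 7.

Square both sides: y - 5 = (y - 7)^2.
Expand and rearrange: y^2 - 15y + 54 = 0.
Solving gives y = 9 or y = 6.
Check each candidate in the original equation:
  y = 9: sqrt(4) = 2, while y - 7 = 2 — valid.
  y = 6: sqrt(1) = 1, while y - 7 = -1 — extraneous.

y = 9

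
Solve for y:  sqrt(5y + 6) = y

y = 6

Square both sides: 5y + 6 = (y)^2.
Expand and rearrange: y^2 - 5y - 6 = 0.
Solving gives y = 6 or y = -1.
Check each candidate in the original equation:
  y = 6: sqrt(36) = 6, while y = 6 — valid.
  y = -1: sqrt(1) = 1, while y = -1 — extraneous.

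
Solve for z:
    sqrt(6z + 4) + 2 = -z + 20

Isolate the radical: sqrt(6z + 4) = -z + 18.
Square both sides: 6z + 4 = (-z + 18)^2.
Expand and rearrange: z^2 - 42z + 320 = 0.
Solving gives z = 32 or z = 10.
Check each candidate in the original equation:
  z = 32: sqrt(196) = 14, while -z + 18 = -14 — extraneous.
  z = 10: sqrt(64) = 8, while -z + 18 = 8 — valid.

z = 10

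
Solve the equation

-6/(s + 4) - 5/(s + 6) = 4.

Multiply both sides by (s + 4)(s + 6):
-6(s + 6) - 5(s + 4) = 4(s + 4)(s + 6).
Expand and collect terms: 4s^2 + 51s + 152 = 0.
Factor or apply the quadratic formula: s = -4.75 or s = -8.
Neither value makes a denominator zero (s != -4, s != -6), so both are valid.

s = -8 or s = -4.75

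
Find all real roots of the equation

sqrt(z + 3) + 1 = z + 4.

z = -3 or z = -2

Isolate the radical: sqrt(z + 3) = z + 3.
Square both sides: z + 3 = (z + 3)^2.
Expand and rearrange: z^2 + 5z + 6 = 0.
Solving gives z = -2 or z = -3.
Check each candidate in the original equation:
  z = -2: sqrt(1) = 1, while z + 3 = 1 — valid.
  z = -3: sqrt(0) = 0, while z + 3 = 0 — valid.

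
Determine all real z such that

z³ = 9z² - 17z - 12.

Rearrange: z³ - 9z² + 17z + 12 = 0.
Possible rational roots are divisors of 12. Testing z = 4 gives 0, so (z - 4) is a factor.
Divide: z³ - 9z² + 17z + 12 = (z - 4)(z² - 5z - 3).
Apply the quadratic formula to z² - 5z - 3 = 0: z = (5 ± √37)/2, i.e. z ≈ 5.5414 or z ≈ -0.5414.

z = -0.5414 or z = 4 or z = 5.5414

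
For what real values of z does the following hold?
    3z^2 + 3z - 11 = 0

z = -2.4791 or z = 1.4791

Discriminant: (3)^2 - 4*3*(-11) = 141.
Quadratic formula: z = (-3 +/- sqrt(141)) / 6.
So z = -1/2 + sqrt(141)/6 ~= 1.4791 or z = -sqrt(141)/6 - 1/2 ~= -2.4791.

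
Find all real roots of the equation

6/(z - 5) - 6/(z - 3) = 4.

Multiply both sides by (z - 5)(z - 3):
6(z - 3) - 6(z - 5) = 4(z - 5)(z - 3).
Expand and collect terms: 4z² - 32z + 48 = 0.
Factor or apply the quadratic formula: z = 6 or z = 2.
Neither value makes a denominator zero (z ≠ 5, z ≠ 3), so both are valid.

z = 2 or z = 6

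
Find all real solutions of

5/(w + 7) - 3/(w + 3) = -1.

w = -10.5826 or w = -1.4174

Multiply both sides by (w + 7)(w + 3):
5(w + 3) - 3(w + 7) = -(w + 7)(w + 3).
Expand and collect terms: -w² - 12w - 15 = 0.
By the quadratic formula, w = (12 ± √84) / -2, so w ≈ -10.5826 or w ≈ -1.4174.
Neither value makes a denominator zero (w ≠ -7, w ≠ -3), so both are valid.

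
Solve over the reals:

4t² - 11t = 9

t = -0.6599 or t = 3.4099

Rearrange to standard form: 4t² - 11t - 9 = 0.
Discriminant: (-11)² − 4·4·(-9) = 265.
Quadratic formula: t = (11 ± √265) / 8.
So t = 11/8 + √(265)/8 ≈ 3.4099 or t = 11/8 - √(265)/8 ≈ -0.6599.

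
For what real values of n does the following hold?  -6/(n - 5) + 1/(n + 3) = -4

Multiply both sides by (n - 5)(n + 3):
-6(n + 3) + (n - 5) = -4(n - 5)(n + 3).
Expand and collect terms: -4n^2 + 13n + 83 = 0.
By the quadratic formula, n = (-13 +/- sqrt(1497)) / -8, so n ~= -3.2114 or n ~= 6.4614.
Neither value makes a denominator zero (n != 5, n != -3), so both are valid.

n = -3.2114 or n = 6.4614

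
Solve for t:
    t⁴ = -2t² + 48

Let u = t². The equation becomes u² + 2u - 48 = 0.
Factor: (u - 6)(u + 8) = 0, so u = 6 or u = -8.
t² = 6 gives t = ±√(6) ≈ ±2.4495.
t² = -8 < 0 has no real solution.

t = -2.4495 or t = 2.4495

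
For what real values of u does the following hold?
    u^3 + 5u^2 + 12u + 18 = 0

u = -3

Possible rational roots are divisors of 18. Testing u = -3 gives 0, so (u + 3) is a factor.
Divide: u^3 + 5u^2 + 12u + 18 = (u + 3)(u^2 + 2u + 6).
The quadratic u^2 + 2u + 6 has discriminant -20 < 0, so no further real roots.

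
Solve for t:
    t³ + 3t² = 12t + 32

t = -4 or t = -2.3723 or t = 3.3723

Rearrange: t³ + 3t² - 12t - 32 = 0.
Possible rational roots are divisors of -32. Testing t = -4 gives 0, so (t + 4) is a factor.
Divide: t³ + 3t² - 12t - 32 = (t + 4)(t² - t - 8).
Apply the quadratic formula to t² - t - 8 = 0: t = (1 ± √33)/2, i.e. t ≈ 3.3723 or t ≈ -2.3723.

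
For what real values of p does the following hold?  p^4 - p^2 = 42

p = -2.6458 or p = 2.6458

Let u = p^2. The equation becomes u^2 - u - 42 = 0.
Factor: (u + 6)(u - 7) = 0, so u = -6 or u = 7.
p^2 = -6 < 0 has no real solution.
p^2 = 7 gives p = +/-sqrt(7) ~= +/-2.6458.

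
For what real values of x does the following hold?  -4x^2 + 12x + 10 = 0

x = -0.6794 or x = 3.6794

Discriminant: (12)^2 - 4*(-4)*10 = 304.
Quadratic formula: x = (-12 +/- sqrt(304)) / (-8).
So x = 3/2 - sqrt(19)/2 ~= -0.6794 or x = 3/2 + sqrt(19)/2 ~= 3.6794.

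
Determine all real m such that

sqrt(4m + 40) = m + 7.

m = -1

Square both sides: 4m + 40 = (m + 7)^2.
Expand and rearrange: m^2 + 10m + 9 = 0.
Solving gives m = -1 or m = -9.
Check each candidate in the original equation:
  m = -1: sqrt(36) = 6, while m + 7 = 6 — valid.
  m = -9: sqrt(4) = 2, while m + 7 = -2 — extraneous.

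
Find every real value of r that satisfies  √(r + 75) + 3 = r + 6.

r = 6

Isolate the radical: √(r + 75) = r + 3.
Square both sides: r + 75 = (r + 3)².
Expand and rearrange: r² + 5r - 66 = 0.
Solving gives r = 6 or r = -11.
Check each candidate in the original equation:
  r = 6: √(81) = 9, while r + 3 = 9 — valid.
  r = -11: √(64) = 8, while r + 3 = -8 — extraneous.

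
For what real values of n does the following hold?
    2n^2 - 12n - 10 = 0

Discriminant: (-12)^2 - 4*2*(-10) = 224.
Quadratic formula: n = (12 +/- sqrt(224)) / 4.
So n = 3 + sqrt(14) ~= 6.7417 or n = 3 - sqrt(14) ~= -0.7417.

n = -0.7417 or n = 6.7417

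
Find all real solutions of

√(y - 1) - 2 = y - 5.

Isolate the radical: √(y - 1) = y - 3.
Square both sides: y - 1 = (y - 3)².
Expand and rearrange: y² - 7y + 10 = 0.
Solving gives y = 5 or y = 2.
Check each candidate in the original equation:
  y = 5: √(4) = 2, while y - 3 = 2 — valid.
  y = 2: √(1) = 1, while y - 3 = -1 — extraneous.

y = 5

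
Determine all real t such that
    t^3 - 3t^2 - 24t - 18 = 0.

Possible rational roots are divisors of -18. Testing t = -3 gives 0, so (t + 3) is a factor.
Divide: t^3 - 3t^2 - 24t - 18 = (t + 3)(t^2 - 6t - 6).
Apply the quadratic formula to t^2 - 6t - 6 = 0: t = (6 +/- sqrt(60))/2, i.e. t ~= 6.873 or t ~= -0.873.

t = -3 or t = -0.873 or t = 6.873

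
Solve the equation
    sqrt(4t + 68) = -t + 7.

Square both sides: 4t + 68 = (-t + 7)^2.
Expand and rearrange: t^2 - 18t - 19 = 0.
Solving gives t = 19 or t = -1.
Check each candidate in the original equation:
  t = 19: sqrt(144) = 12, while -t + 7 = -12 — extraneous.
  t = -1: sqrt(64) = 8, while -t + 7 = 8 — valid.

t = -1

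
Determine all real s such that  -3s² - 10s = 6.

Rearrange to standard form: -3s² - 10s - 6 = 0.
Discriminant: (-10)² − 4·(-3)·(-6) = 28.
Quadratic formula: s = (10 ± √28) / (-6).
So s = -5/3 - √(7)/3 ≈ -2.5486 or s = -5/3 + √(7)/3 ≈ -0.7847.

s = -2.5486 or s = -0.7847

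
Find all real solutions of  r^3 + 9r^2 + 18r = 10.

Rearrange: r^3 + 9r^2 + 18r - 10 = 0.
Possible rational roots are divisors of -10. Testing r = -5 gives 0, so (r + 5) is a factor.
Divide: r^3 + 9r^2 + 18r - 10 = (r + 5)(r^2 + 4r - 2).
Apply the quadratic formula to r^2 + 4r - 2 = 0: r = (-4 +/- sqrt(24))/2, i.e. r ~= 0.4495 or r ~= -4.4495.

r = -5 or r = -4.4495 or r = 0.4495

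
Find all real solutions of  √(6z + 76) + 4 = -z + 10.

Isolate the radical: √(6z + 76) = -z + 6.
Square both sides: 6z + 76 = (-z + 6)².
Expand and rearrange: z² - 18z - 40 = 0.
Solving gives z = 20 or z = -2.
Check each candidate in the original equation:
  z = 20: √(196) = 14, while -z + 6 = -14 — extraneous.
  z = -2: √(64) = 8, while -z + 6 = 8 — valid.

z = -2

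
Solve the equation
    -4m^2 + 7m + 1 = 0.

m = -0.1328 or m = 1.8828

Discriminant: (7)^2 - 4*(-4)*1 = 65.
Quadratic formula: m = (-7 +/- sqrt(65)) / (-8).
So m = 7/8 - sqrt(65)/8 ~= -0.1328 or m = 7/8 + sqrt(65)/8 ~= 1.8828.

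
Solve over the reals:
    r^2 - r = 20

Bring every term to one side: r^2 - r - 20 = 0.
Factor: (r - 5)(r + 4) = 0.
So r = 5 or r = -4.

r = -4 or r = 5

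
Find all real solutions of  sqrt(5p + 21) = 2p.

p = 3

Square both sides: 5p + 21 = (2p)^2.
Expand and rearrange: 4p^2 - 5p - 21 = 0.
Solving gives p = 3 or p = -1.75.
Check each candidate in the original equation:
  p = 3: sqrt(36) = 6, while 2p = 6 — valid.
  p = -1.75: sqrt(12.25) = 3.5, while 2p = -3.5 — extraneous.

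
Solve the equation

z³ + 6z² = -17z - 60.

z = -5

Rearrange: z³ + 6z² + 17z + 60 = 0.
Possible rational roots are divisors of 60. Testing z = -5 gives 0, so (z + 5) is a factor.
Divide: z³ + 6z² + 17z + 60 = (z + 5)(z² + z + 12).
The quadratic z² + z + 12 has discriminant -47 < 0, so no further real roots.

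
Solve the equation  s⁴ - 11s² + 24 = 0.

s = -2.8284 or s = -1.7321 or s = 1.7321 or s = 2.8284

Let u = s². The equation becomes u² - 11u + 24 = 0.
Factor: (u - 3)(u - 8) = 0, so u = 3 or u = 8.
s² = 3 gives s = ±√(3) ≈ ±1.7321.
s² = 8 gives s = ±2·√(2) ≈ ±2.8284.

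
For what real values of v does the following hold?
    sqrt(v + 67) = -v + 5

v = -3

Square both sides: v + 67 = (-v + 5)^2.
Expand and rearrange: v^2 - 11v - 42 = 0.
Solving gives v = 14 or v = -3.
Check each candidate in the original equation:
  v = 14: sqrt(81) = 9, while -v + 5 = -9 — extraneous.
  v = -3: sqrt(64) = 8, while -v + 5 = 8 — valid.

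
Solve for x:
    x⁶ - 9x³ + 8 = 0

Let u = x³. The equation becomes u² - 9u + 8 = 0.
Factor: (u - 1)(u - 8) = 0, so u = 1 or u = 8.
x³ = 1 gives x = 1.
x³ = 8 gives x = 2.

x = 1 or x = 2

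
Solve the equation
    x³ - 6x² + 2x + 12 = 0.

x = -1.1623 or x = 2 or x = 5.1623

Possible rational roots are divisors of 12. Testing x = 2 gives 0, so (x - 2) is a factor.
Divide: x³ - 6x² + 2x + 12 = (x - 2)(x² - 4x - 6).
Apply the quadratic formula to x² - 4x - 6 = 0: x = (4 ± √40)/2, i.e. x ≈ 5.1623 or x ≈ -1.1623.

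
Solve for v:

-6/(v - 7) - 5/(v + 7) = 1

Multiply both sides by (v - 7)(v + 7):
-6(v + 7) - 5(v - 7) = (v - 7)(v + 7).
Expand and collect terms: v^2 + 11v - 42 = 0.
Factor or apply the quadratic formula: v = 3 or v = -14.
Neither value makes a denominator zero (v != 7, v != -7), so both are valid.

v = -14 or v = 3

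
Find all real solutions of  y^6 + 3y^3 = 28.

Let u = y^3. The equation becomes u^2 + 3u - 28 = 0.
Factor: (u - 4)(u + 7) = 0, so u = 4 or u = -7.
y^3 = 4 gives y = (4)^(1/3) ~= 1.5874.
y^3 = -7 gives y = -(7)^(1/3) ~= -1.9129.

y = -1.9129 or y = 1.5874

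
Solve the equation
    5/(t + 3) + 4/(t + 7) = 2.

t = -5.9221 or t = 0.4221

Multiply both sides by (t + 3)(t + 7):
5(t + 7) + 4(t + 3) = 2(t + 3)(t + 7).
Expand and collect terms: 2t^2 + 11t - 5 = 0.
By the quadratic formula, t = (-11 +/- sqrt(161)) / 4, so t ~= 0.4221 or t ~= -5.9221.
Neither value makes a denominator zero (t != -3, t != -7), so both are valid.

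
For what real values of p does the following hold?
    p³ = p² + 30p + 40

Rearrange: p³ - p² - 30p - 40 = 0.
Possible rational roots are divisors of -40. Testing p = -4 gives 0, so (p + 4) is a factor.
Divide: p³ - p² - 30p - 40 = (p + 4)(p² - 5p - 10).
Apply the quadratic formula to p² - 5p - 10 = 0: p = (5 ± √65)/2, i.e. p ≈ 6.5311 or p ≈ -1.5311.

p = -4 or p = -1.5311 or p = 6.5311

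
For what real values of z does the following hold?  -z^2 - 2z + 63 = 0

z = -9 or z = 7

Factor: -1(z + 9)(z - 7) = 0.
So z = -9 or z = 7.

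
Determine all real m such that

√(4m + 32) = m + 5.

Square both sides: 4m + 32 = (m + 5)².
Expand and rearrange: m² + 6m - 7 = 0.
Solving gives m = 1 or m = -7.
Check each candidate in the original equation:
  m = 1: √(36) = 6, while m + 5 = 6 — valid.
  m = -7: √(4) = 2, while m + 5 = -2 — extraneous.

m = 1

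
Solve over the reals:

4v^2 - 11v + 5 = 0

Discriminant: (-11)^2 - 4*4*5 = 41.
Quadratic formula: v = (11 +/- sqrt(41)) / 8.
So v = sqrt(41)/8 + 11/8 ~= 2.1754 or v = 11/8 - sqrt(41)/8 ~= 0.5746.

v = 0.5746 or v = 2.1754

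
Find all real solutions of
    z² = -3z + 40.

Bring every term to one side: z² + 3z - 40 = 0.
Factor: (z + 8)(z - 5) = 0.
So z = -8 or z = 5.

z = -8 or z = 5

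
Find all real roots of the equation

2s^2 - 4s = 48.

Bring every term to one side: 2s^2 - 4s - 48 = 0.
Factor: 2(s - 6)(s + 4) = 0.
So s = 6 or s = -4.

s = -4 or s = 6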